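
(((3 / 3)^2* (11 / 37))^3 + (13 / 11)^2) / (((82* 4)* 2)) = 545088 / 251289533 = 0.00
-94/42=-47/21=-2.24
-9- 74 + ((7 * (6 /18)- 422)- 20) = -1568 /3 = -522.67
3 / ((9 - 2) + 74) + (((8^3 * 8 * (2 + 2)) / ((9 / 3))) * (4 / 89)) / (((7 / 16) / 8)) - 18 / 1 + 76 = 76473713 / 16821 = 4546.32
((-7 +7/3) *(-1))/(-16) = -7/24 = -0.29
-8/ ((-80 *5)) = 1/ 50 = 0.02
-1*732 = -732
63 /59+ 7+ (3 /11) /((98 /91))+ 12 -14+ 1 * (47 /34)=594941 /77231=7.70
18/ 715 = 0.03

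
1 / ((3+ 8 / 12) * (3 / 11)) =1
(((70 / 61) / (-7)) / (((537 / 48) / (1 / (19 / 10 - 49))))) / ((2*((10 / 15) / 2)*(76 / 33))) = 6600 / 32571377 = 0.00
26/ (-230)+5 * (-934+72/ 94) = -25221261/ 5405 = -4666.28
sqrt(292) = 2 * sqrt(73) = 17.09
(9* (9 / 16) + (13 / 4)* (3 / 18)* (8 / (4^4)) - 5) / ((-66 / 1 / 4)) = -61 / 12672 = -0.00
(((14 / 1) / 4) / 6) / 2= 7 / 24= 0.29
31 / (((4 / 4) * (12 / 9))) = 93 / 4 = 23.25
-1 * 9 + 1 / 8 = -71 / 8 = -8.88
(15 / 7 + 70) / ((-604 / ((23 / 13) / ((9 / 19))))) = -220685 / 494676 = -0.45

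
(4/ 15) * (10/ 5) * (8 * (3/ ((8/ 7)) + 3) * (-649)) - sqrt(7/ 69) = -15576 - sqrt(483)/ 69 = -15576.32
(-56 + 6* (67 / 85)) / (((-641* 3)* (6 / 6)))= 4358 / 163455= 0.03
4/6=2/3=0.67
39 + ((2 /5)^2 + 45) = 2104 /25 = 84.16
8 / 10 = 4 / 5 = 0.80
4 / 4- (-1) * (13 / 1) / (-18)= 5 / 18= 0.28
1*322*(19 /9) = 6118 /9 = 679.78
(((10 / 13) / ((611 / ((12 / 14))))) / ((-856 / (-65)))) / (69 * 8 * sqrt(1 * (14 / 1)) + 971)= 0.00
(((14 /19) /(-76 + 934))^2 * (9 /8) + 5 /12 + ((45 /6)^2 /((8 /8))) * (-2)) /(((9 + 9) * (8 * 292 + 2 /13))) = -19857819263 /7450140503520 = -0.00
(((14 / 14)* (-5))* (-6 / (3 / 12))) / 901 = 120 / 901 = 0.13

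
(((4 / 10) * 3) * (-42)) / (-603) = 28 / 335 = 0.08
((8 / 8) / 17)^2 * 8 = 8 / 289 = 0.03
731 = 731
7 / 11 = 0.64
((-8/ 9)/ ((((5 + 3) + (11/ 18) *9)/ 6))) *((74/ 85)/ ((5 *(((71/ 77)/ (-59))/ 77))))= 828352448/ 2444175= 338.91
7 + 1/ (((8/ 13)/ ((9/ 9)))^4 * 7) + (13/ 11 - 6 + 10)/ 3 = 3066683/ 315392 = 9.72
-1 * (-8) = 8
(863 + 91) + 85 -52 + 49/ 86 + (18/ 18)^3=85017/ 86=988.57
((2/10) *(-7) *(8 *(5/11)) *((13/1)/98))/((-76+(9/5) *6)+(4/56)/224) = 116480/11245641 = 0.01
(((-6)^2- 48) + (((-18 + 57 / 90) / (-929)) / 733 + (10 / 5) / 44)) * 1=-1343184817 / 112357905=-11.95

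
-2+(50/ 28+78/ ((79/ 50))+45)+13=118511/ 1106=107.15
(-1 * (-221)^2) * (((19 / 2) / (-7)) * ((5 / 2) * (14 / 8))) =289993.44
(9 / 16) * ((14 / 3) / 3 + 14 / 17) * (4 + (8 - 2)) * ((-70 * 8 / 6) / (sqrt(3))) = -63700 * sqrt(3) / 153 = -721.12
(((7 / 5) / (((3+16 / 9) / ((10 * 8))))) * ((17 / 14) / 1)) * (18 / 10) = 11016 / 215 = 51.24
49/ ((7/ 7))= 49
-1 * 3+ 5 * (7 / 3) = 26 / 3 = 8.67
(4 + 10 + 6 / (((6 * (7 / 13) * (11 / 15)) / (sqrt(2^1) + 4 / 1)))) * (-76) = -141208 / 77-14820 * sqrt(2) / 77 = -2106.06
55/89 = 0.62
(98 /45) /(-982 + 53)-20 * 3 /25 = -20086 /8361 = -2.40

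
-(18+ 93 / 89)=-19.04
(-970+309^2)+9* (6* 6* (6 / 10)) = 473527 / 5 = 94705.40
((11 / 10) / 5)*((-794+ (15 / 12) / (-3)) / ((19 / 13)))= -1363219 / 11400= -119.58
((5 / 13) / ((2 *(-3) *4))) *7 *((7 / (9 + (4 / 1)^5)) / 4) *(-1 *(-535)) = -131075 / 1289184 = -0.10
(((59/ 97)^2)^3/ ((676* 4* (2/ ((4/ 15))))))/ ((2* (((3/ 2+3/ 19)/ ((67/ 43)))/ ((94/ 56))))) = 2523703508274671/ 1281342976262495022240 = 0.00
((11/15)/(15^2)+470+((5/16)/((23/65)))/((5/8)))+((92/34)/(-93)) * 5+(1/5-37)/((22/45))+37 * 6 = 556188554657/899984250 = 618.00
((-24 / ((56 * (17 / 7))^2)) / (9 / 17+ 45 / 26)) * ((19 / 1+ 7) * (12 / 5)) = -338 / 9435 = -0.04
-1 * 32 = -32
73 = 73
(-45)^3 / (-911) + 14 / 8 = 370877 / 3644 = 101.78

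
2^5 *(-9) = -288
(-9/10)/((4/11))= -99/40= -2.48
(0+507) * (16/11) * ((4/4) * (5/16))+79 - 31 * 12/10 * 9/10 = 75893/275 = 275.97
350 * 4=1400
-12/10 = -6/5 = -1.20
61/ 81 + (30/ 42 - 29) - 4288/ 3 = -826043/ 567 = -1456.87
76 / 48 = 19 / 12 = 1.58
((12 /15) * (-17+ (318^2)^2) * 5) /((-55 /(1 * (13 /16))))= -132938823667 /220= -604267380.30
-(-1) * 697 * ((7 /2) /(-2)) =-4879 /4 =-1219.75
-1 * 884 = -884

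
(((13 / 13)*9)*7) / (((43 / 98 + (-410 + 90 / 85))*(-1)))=34986 / 226855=0.15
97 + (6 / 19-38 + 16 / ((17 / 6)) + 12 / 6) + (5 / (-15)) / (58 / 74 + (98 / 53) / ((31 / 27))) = 9424602470 / 141036981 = 66.82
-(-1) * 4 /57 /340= 1 /4845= 0.00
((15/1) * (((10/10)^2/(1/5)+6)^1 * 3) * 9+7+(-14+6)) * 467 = 2080018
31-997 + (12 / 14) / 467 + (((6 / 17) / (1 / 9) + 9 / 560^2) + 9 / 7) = -2393907595749 / 2489670400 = -961.54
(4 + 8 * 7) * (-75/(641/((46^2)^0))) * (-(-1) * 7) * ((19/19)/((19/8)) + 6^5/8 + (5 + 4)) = -587380500/12179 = -48228.96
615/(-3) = -205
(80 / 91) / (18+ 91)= 80 / 9919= 0.01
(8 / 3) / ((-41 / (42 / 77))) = -16 / 451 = -0.04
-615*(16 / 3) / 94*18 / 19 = -29520 / 893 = -33.06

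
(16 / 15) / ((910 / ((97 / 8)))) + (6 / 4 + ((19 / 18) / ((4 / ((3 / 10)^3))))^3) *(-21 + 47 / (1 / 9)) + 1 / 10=42150456242095489 / 69888000000000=603.11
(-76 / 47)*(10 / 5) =-152 / 47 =-3.23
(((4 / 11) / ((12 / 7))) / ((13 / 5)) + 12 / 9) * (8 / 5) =4856 / 2145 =2.26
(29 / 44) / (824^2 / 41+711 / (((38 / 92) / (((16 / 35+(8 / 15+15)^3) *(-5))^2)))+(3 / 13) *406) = 728517391875 / 668347554303481331612608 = 0.00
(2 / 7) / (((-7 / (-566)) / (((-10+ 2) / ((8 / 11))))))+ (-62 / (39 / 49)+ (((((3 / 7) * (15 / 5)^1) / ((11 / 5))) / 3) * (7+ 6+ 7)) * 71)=-1164490 / 21021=-55.40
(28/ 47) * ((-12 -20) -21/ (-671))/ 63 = -0.30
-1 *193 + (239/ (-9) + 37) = -1643/ 9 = -182.56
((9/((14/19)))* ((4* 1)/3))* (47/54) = 893/63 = 14.17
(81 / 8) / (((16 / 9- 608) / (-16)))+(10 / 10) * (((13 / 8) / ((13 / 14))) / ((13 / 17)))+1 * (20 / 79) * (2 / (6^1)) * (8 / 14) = 153200585 / 58834776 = 2.60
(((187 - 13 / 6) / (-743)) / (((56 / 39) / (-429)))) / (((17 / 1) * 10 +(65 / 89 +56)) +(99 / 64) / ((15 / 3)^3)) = 275227738500 / 839653658011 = 0.33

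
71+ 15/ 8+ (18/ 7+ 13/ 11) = 47203/ 616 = 76.63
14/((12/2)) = 7/3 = 2.33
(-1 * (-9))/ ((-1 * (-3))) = 3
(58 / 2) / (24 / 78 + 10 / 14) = 2639 / 93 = 28.38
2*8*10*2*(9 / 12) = 240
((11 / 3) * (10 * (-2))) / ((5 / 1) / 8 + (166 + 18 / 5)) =-800 / 1857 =-0.43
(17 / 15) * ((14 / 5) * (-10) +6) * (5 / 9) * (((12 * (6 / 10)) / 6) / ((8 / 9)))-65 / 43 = -8691 / 430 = -20.21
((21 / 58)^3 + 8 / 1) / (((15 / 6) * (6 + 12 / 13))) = 20412041 / 43900200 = 0.46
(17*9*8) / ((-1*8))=-153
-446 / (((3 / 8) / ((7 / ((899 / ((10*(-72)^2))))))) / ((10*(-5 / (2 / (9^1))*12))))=1165280256000 / 899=1296196057.84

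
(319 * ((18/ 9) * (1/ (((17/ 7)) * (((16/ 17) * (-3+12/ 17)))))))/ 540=-37961/ 168480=-0.23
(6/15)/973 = 2/4865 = 0.00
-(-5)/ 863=5/ 863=0.01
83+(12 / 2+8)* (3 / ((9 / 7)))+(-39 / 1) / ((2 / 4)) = 113 / 3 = 37.67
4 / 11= 0.36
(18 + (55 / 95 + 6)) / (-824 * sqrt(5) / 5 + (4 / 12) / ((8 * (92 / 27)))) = -208448954368 * sqrt(5) / 6988173074929- 15467040 / 6988173074929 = -0.07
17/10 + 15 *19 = 2867/10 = 286.70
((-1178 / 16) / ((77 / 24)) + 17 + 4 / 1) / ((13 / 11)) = -150 / 91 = -1.65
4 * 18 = 72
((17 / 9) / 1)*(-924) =-5236 / 3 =-1745.33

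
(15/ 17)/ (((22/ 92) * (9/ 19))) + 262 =151352/ 561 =269.79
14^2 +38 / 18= 1783 / 9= 198.11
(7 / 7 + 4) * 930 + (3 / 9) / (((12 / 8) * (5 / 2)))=209254 / 45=4650.09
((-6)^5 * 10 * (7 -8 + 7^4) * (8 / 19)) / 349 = -1492992000 / 6631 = -225153.37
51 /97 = 0.53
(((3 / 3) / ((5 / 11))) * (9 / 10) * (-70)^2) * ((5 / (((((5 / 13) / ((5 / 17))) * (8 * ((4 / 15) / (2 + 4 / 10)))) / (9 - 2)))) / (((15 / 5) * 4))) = 6621615 / 272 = 24344.17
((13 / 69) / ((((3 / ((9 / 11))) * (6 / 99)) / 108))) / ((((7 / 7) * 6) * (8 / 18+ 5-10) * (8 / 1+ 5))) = -243 / 943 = -0.26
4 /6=2 /3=0.67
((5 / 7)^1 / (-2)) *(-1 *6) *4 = 60 / 7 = 8.57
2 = 2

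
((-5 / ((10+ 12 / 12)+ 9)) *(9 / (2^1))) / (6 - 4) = -9 / 16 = -0.56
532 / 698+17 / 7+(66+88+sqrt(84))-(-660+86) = 740.36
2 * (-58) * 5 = -580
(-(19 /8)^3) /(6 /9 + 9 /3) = -3.65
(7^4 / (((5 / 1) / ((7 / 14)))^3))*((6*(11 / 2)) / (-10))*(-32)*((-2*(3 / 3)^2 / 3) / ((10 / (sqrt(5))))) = -52822*sqrt(5) / 3125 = -37.80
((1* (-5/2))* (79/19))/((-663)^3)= 395/11074501386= 0.00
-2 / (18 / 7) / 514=-7 / 4626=-0.00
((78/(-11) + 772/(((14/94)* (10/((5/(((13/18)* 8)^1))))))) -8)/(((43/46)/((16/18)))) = 159678328/387387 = 412.19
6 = 6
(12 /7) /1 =12 /7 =1.71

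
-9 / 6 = -3 / 2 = -1.50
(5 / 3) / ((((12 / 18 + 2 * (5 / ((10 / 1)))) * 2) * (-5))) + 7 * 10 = 699 / 10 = 69.90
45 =45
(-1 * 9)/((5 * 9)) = -0.20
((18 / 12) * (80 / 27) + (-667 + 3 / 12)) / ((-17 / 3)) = 23843 / 204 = 116.88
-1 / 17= -0.06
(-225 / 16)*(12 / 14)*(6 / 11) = -2025 / 308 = -6.57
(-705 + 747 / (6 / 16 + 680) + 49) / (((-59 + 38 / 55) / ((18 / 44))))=26734740 / 5818567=4.59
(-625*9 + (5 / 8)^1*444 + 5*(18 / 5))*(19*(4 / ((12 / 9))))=-607563 / 2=-303781.50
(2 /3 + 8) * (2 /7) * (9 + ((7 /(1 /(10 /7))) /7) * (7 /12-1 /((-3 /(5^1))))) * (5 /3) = 2470 /49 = 50.41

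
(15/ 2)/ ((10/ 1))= 0.75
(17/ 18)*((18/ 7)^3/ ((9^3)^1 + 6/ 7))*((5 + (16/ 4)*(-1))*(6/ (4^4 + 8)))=459/ 917917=0.00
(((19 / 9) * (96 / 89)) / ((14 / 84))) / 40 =152 / 445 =0.34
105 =105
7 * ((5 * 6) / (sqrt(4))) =105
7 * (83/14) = 83/2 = 41.50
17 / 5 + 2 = 27 / 5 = 5.40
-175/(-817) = 175/817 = 0.21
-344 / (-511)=344 / 511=0.67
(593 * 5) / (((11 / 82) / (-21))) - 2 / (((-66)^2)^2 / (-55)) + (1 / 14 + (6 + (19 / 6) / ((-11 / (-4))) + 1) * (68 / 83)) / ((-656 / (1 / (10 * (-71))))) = -27082986306019811591 / 58348727680320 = -464157.27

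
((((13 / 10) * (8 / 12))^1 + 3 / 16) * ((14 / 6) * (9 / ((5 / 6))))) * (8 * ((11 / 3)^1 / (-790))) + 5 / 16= -106473 / 158000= -0.67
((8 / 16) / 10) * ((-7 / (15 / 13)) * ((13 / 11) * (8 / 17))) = -2366 / 14025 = -0.17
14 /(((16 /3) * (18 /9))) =21 /16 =1.31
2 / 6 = 1 / 3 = 0.33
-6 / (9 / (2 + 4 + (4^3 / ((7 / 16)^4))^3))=-147573952755771859340 / 41523861603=-3553955414.04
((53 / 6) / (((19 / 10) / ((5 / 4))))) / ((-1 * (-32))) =1325 / 7296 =0.18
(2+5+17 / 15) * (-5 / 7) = -122 / 21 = -5.81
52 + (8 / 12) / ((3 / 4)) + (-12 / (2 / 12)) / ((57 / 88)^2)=-118.72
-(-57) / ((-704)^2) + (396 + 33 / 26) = 2559609573 / 6443008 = 397.27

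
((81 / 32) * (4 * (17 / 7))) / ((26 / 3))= 2.84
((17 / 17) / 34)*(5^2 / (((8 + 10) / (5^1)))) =125 / 612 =0.20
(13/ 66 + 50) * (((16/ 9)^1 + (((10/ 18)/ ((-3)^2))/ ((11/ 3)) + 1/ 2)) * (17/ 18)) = 76765523/ 705672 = 108.78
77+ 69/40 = 3149/40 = 78.72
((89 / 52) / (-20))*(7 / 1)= -623 / 1040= -0.60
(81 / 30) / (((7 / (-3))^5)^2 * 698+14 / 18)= 1594323 / 1971677697290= 0.00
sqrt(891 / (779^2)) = 9 *sqrt(11) / 779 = 0.04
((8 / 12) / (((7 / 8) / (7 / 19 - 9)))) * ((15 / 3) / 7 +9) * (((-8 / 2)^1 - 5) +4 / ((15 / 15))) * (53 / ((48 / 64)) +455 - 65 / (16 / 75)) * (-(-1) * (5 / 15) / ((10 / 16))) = 946314112 / 25137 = 37646.26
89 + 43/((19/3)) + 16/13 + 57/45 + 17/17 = 367858/3705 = 99.29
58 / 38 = 29 / 19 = 1.53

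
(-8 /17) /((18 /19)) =-76 /153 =-0.50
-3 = -3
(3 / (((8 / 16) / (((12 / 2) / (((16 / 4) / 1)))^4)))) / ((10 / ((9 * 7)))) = 15309 / 80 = 191.36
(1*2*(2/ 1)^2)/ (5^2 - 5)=2/ 5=0.40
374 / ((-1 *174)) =-187 / 87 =-2.15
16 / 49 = 0.33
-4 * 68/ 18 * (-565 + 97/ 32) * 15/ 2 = 1528555/ 24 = 63689.79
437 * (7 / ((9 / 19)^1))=58121 / 9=6457.89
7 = 7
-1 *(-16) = 16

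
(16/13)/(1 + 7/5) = 20/39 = 0.51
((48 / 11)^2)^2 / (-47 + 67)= 1327104 / 73205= 18.13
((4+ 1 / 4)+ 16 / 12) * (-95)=-6365 / 12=-530.42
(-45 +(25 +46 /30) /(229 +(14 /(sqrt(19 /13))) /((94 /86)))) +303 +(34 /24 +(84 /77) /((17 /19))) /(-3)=41430992831517 /161061263660 - 11261012*sqrt(247) /32944349385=257.23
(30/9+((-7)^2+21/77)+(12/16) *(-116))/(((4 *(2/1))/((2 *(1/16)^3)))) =-1135/540672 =-0.00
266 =266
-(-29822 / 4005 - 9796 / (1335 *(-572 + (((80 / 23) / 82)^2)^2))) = 3366438771399193199 / 452882277990932715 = 7.43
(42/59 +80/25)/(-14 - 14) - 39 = -161647/4130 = -39.14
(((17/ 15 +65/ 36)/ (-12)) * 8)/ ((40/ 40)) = -529/ 270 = -1.96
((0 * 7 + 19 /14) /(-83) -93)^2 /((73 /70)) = 58411836125 /7040558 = 8296.48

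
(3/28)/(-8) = -3/224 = -0.01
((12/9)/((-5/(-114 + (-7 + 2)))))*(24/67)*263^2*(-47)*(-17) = 210453046048/335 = 628218047.90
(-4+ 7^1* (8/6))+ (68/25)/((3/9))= 1012/75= 13.49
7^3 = 343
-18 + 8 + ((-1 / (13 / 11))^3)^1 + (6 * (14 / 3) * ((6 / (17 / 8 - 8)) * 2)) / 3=-3063659 / 103259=-29.67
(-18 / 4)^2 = 81 / 4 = 20.25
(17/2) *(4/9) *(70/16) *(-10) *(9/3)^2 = -2975/2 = -1487.50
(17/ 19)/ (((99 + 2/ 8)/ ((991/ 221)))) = 3964/ 98059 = 0.04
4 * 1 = 4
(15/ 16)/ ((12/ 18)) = 45/ 32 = 1.41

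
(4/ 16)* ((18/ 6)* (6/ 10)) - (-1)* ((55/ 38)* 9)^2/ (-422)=145953/ 3046840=0.05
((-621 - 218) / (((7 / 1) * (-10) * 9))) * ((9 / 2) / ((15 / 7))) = 839 / 300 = 2.80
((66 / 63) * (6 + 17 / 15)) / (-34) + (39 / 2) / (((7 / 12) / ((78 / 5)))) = 2791379 / 5355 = 521.27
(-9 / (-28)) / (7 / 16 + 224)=4 / 2793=0.00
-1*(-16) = 16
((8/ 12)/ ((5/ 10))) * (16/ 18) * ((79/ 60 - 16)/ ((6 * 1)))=-3524/ 1215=-2.90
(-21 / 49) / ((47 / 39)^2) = -4563 / 15463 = -0.30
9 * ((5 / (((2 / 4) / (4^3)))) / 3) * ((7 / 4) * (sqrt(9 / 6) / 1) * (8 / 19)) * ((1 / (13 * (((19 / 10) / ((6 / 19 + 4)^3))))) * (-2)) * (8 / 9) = -395220582400 * sqrt(6) / 96567861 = -10024.96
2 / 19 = 0.11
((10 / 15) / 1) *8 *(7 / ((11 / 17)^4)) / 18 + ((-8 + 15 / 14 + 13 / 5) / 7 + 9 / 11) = 2330520389 / 193700430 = 12.03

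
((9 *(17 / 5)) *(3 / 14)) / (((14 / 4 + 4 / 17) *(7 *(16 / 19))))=148257 / 497840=0.30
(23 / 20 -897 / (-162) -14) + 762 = 407531 / 540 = 754.69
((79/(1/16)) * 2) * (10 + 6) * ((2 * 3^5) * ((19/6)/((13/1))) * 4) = 248997888/13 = 19153683.69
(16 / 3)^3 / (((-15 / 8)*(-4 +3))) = 32768 / 405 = 80.91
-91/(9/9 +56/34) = -1547/45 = -34.38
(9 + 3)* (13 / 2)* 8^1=624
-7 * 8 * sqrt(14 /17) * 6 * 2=-609.83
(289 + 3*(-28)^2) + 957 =3598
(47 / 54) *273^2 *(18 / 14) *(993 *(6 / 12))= 165635379 / 4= 41408844.75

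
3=3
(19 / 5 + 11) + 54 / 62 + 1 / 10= 4889 / 310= 15.77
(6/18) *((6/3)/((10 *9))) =1/135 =0.01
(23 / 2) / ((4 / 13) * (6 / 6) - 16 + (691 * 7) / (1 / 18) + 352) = 299 / 2272460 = 0.00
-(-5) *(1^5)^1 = 5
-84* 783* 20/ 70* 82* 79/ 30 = -20289096/ 5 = -4057819.20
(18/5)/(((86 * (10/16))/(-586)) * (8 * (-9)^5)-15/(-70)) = 24612/296230615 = 0.00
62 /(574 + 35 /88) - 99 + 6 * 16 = -146185 /50547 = -2.89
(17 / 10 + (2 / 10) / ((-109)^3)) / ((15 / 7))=51369479 / 64751450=0.79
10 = 10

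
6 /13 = 0.46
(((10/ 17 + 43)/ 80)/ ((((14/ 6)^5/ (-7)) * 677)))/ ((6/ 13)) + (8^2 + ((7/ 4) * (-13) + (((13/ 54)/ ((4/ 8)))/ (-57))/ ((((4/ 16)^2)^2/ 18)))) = 1758437630077/ 756041862240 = 2.33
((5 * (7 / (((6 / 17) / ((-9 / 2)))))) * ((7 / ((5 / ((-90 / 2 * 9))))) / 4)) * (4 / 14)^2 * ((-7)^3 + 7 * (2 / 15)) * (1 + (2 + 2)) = -35326935 / 4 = -8831733.75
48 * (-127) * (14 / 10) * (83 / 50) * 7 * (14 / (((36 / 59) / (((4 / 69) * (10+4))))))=-47783280608 / 25875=-1846696.84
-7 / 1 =-7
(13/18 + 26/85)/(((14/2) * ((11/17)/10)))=2.27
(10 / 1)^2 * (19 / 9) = 1900 / 9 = 211.11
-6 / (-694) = 3 / 347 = 0.01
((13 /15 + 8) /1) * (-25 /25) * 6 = -266 /5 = -53.20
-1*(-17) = 17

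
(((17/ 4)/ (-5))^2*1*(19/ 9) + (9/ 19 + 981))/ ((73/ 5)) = 67237129/ 998640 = 67.33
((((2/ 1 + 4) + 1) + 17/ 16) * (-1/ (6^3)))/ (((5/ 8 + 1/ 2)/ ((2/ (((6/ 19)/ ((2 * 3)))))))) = -817/ 648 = -1.26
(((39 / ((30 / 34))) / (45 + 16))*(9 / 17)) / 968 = 117 / 295240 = 0.00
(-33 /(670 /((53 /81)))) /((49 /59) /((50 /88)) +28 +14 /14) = -171985 /162560358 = -0.00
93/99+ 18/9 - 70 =-2213/33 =-67.06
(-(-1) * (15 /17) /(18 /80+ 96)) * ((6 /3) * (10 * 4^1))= 16000 /21811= 0.73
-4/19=-0.21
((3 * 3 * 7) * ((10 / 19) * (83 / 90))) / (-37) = -581 / 703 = -0.83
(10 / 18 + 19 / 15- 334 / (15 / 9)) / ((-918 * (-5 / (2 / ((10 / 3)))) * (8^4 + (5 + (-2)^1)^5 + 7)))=-2234 / 374027625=-0.00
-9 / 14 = -0.64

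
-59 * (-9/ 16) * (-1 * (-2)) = 531/ 8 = 66.38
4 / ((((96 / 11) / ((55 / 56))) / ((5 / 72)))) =3025 / 96768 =0.03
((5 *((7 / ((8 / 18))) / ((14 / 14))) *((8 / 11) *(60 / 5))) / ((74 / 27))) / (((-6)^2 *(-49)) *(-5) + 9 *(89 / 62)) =78120 / 2751727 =0.03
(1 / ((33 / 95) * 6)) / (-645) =-19 / 25542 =-0.00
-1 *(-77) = 77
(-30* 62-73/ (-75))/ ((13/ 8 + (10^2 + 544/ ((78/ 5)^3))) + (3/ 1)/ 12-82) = -22055120568/ 237493025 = -92.87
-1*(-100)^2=-10000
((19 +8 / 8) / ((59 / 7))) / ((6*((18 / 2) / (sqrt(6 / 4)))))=35*sqrt(6) / 1593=0.05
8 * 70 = 560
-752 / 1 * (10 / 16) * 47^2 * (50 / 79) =-51911500 / 79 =-657107.59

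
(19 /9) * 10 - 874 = -7676 /9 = -852.89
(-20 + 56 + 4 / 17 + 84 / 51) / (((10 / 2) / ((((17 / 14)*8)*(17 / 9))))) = 6256 / 45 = 139.02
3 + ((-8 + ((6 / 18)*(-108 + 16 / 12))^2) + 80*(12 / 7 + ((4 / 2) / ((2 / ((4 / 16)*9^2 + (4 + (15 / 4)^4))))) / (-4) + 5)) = -95935955 / 36288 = -2643.74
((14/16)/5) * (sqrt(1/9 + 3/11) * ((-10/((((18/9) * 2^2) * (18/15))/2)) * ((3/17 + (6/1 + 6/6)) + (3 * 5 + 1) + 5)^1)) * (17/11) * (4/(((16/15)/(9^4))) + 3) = -550042885 * sqrt(418)/46464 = -242029.39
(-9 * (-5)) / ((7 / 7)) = 45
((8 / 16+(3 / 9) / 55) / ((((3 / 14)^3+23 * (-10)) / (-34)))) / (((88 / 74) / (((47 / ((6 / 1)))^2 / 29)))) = 476585123 / 3580337970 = 0.13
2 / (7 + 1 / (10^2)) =200 / 701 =0.29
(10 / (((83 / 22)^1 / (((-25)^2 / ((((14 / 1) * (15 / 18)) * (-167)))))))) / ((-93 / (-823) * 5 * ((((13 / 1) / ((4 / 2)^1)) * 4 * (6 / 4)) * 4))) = -1131625 / 117305643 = -0.01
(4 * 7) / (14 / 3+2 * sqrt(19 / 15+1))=3.65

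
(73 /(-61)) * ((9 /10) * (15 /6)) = -657 /244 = -2.69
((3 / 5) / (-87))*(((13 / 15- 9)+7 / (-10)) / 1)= 53 / 870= 0.06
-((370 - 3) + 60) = -427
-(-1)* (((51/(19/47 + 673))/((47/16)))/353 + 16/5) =5958776/1862075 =3.20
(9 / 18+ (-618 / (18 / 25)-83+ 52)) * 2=-5333 / 3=-1777.67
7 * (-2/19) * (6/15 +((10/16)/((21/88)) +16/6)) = -4.19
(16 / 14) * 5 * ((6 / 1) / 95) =48 / 133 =0.36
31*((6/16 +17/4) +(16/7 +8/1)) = 25885/56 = 462.23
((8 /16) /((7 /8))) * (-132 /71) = -528 /497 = -1.06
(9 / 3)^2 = 9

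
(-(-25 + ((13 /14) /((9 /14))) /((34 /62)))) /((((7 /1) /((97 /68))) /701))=3195.00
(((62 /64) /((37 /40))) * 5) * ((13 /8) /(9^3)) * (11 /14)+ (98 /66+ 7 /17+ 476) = 1079918945075 /2259690048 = 477.91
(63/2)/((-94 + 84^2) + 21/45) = 945/208874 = 0.00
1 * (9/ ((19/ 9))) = 81/ 19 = 4.26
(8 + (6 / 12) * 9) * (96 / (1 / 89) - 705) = 97987.50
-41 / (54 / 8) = -164 / 27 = -6.07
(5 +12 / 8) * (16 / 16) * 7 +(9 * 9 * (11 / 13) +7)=3147 / 26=121.04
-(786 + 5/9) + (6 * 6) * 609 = 190237/9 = 21137.44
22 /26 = 0.85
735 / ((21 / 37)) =1295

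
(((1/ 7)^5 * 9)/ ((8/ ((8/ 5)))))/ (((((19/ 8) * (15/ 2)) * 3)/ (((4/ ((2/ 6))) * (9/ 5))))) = 1728/ 39916625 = 0.00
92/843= 0.11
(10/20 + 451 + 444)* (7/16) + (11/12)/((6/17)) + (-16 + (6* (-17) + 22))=85933/288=298.38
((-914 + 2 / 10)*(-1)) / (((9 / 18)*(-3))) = -3046 / 5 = -609.20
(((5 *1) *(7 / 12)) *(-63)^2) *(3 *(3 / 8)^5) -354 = -12643143 / 131072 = -96.46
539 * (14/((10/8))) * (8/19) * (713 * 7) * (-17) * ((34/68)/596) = -2561021848/14155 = -180927.01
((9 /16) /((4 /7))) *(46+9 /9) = 2961 /64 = 46.27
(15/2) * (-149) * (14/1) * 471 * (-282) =2078000190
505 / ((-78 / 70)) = -453.21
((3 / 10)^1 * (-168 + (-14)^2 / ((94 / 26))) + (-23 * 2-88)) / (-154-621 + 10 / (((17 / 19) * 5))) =671704 / 3087195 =0.22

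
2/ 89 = 0.02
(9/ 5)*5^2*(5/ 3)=75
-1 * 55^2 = -3025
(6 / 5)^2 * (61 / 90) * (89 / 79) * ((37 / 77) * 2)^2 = 59458408 / 58548875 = 1.02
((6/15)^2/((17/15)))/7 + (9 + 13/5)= 6914/595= 11.62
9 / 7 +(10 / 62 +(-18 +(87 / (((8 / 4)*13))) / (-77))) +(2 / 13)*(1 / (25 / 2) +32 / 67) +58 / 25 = -113474947 / 7996450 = -14.19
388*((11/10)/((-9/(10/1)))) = -4268/9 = -474.22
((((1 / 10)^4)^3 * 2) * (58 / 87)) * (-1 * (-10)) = 1 / 75000000000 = 0.00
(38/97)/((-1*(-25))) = 38/2425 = 0.02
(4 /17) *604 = 2416 /17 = 142.12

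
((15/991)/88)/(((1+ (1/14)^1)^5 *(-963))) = -67228/531444189375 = -0.00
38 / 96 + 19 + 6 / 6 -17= 163 / 48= 3.40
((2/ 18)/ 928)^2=1/ 69755904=0.00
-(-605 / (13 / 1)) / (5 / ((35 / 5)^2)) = 5929 / 13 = 456.08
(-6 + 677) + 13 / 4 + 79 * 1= 3013 / 4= 753.25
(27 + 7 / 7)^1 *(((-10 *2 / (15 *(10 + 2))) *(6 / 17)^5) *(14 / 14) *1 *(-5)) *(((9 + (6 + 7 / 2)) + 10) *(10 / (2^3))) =4309200 / 1419857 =3.03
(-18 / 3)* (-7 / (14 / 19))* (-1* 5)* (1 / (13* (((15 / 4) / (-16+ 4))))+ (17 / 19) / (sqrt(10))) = 912 / 13-51* sqrt(10) / 2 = -10.48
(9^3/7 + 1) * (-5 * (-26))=95680/7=13668.57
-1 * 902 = -902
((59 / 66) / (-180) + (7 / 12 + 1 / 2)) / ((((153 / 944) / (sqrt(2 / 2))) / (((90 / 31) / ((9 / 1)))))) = 3023396 / 1408671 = 2.15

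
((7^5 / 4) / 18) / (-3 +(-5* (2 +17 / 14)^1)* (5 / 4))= -117649 / 11637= -10.11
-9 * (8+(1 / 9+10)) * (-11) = 1793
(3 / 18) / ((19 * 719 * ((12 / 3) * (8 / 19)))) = 1 / 138048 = 0.00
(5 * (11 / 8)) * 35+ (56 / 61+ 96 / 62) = 3677487 / 15128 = 243.09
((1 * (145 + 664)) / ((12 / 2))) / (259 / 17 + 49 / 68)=27506 / 3255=8.45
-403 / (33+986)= -403 / 1019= -0.40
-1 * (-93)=93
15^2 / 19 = 225 / 19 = 11.84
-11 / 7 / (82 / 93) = -1023 / 574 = -1.78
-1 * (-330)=330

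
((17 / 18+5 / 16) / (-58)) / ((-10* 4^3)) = 181 / 5345280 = 0.00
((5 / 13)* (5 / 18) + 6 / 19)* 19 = 1879 / 234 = 8.03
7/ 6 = 1.17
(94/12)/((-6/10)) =-235/18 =-13.06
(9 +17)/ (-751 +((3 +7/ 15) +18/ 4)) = -780/ 22291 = -0.03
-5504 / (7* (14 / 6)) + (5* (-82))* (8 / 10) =-32584 / 49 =-664.98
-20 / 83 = -0.24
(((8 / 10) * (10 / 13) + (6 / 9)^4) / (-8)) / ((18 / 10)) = -535 / 9477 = -0.06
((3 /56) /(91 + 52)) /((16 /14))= 0.00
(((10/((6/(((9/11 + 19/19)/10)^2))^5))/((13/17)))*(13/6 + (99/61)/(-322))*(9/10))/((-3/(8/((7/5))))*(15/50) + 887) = 13858508800/95151890790502754889681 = 0.00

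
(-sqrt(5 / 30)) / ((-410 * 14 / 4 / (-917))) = -131 * sqrt(6) / 1230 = -0.26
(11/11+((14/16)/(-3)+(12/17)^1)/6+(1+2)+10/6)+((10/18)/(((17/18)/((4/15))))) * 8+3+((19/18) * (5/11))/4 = 272257/26928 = 10.11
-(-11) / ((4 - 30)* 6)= -11 / 156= -0.07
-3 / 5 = -0.60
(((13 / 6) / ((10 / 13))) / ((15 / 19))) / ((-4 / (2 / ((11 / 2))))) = -3211 / 9900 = -0.32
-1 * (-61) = 61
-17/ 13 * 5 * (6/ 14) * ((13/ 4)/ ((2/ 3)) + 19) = -48705/ 728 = -66.90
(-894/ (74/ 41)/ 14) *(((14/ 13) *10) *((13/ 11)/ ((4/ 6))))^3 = -12123310500/ 49247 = -246173.58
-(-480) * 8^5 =15728640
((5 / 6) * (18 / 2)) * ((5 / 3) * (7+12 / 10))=205 / 2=102.50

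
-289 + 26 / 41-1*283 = -23426 / 41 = -571.37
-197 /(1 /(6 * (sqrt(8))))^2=-56736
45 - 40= 5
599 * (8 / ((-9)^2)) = 4792 / 81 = 59.16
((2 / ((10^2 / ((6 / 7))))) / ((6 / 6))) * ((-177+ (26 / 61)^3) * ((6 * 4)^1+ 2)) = -3132328758 / 39721675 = -78.86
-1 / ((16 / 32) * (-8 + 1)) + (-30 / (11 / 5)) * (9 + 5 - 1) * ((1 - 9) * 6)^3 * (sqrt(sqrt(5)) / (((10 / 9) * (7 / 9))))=2 / 7 + 1746800640 * 5^(1 / 4) / 77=33923067.92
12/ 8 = 3/ 2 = 1.50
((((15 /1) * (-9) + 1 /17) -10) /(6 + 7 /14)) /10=-2464 /1105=-2.23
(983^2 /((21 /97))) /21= 93730033 /441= 212539.76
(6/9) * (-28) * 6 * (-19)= 2128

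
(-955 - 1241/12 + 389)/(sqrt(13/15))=-8033 * sqrt(195)/156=-719.07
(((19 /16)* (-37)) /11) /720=-703 /126720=-0.01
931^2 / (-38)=-45619 / 2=-22809.50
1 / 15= 0.07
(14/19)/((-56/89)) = -89/76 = -1.17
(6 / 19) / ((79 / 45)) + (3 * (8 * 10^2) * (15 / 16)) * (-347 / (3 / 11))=-2862749.82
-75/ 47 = -1.60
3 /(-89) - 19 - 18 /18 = -1783 /89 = -20.03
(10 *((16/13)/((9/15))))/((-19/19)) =-800/39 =-20.51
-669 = -669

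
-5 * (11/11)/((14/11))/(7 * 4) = -55/392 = -0.14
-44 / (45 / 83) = -3652 / 45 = -81.16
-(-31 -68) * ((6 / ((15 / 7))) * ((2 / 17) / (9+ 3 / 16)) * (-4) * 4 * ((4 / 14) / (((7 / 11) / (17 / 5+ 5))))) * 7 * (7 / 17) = -617.38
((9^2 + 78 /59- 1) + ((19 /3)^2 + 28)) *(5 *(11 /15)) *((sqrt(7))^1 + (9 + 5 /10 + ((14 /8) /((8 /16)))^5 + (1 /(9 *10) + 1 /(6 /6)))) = 872839 *sqrt(7) /1593 + 673352519389 /2293920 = 294987.59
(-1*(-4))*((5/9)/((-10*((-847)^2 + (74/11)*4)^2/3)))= -242/186841284966075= -0.00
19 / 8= 2.38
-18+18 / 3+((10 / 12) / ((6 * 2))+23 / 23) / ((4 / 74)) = 1121 / 144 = 7.78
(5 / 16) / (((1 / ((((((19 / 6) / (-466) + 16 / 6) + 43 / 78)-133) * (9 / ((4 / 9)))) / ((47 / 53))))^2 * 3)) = 75956300250975525375 / 83014548557824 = 914975.77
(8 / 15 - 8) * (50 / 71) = -1120 / 213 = -5.26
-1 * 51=-51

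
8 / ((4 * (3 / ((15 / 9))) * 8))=5 / 36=0.14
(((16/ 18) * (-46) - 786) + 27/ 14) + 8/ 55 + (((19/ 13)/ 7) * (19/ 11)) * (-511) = -90909961/ 90090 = -1009.10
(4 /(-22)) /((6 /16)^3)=-1024 /297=-3.45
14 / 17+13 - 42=-479 / 17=-28.18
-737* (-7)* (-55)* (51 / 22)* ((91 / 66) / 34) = -213395 / 8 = -26674.38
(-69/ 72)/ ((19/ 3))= -23/ 152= -0.15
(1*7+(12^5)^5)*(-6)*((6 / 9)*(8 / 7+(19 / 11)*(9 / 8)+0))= -1813482078403751936372068332539 / 154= -11775857651972415171247200000.00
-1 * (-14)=14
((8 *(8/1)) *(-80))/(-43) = 5120/43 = 119.07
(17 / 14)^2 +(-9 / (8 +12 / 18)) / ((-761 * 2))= 715100 / 484757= 1.48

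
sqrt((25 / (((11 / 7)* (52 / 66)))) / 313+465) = 21.57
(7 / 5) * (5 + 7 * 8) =85.40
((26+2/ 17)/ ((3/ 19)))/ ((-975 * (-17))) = 2812/ 281775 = 0.01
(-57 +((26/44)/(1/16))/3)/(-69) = 1777/2277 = 0.78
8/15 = 0.53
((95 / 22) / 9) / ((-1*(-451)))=95 / 89298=0.00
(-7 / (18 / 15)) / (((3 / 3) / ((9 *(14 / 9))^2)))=-3430 / 3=-1143.33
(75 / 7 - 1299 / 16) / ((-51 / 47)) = 123657 / 1904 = 64.95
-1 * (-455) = 455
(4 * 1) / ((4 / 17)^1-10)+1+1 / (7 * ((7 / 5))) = 2816 / 4067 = 0.69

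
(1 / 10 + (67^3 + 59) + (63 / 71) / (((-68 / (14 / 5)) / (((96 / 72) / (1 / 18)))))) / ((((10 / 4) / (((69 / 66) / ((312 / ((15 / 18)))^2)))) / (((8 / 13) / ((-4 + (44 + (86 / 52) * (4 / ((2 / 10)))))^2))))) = 0.00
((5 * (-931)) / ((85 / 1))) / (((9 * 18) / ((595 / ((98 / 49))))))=-32585 / 324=-100.57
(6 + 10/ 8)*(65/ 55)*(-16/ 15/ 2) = -754/ 165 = -4.57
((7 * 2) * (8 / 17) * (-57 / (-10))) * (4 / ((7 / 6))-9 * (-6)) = 183312 / 85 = 2156.61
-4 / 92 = -1 / 23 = -0.04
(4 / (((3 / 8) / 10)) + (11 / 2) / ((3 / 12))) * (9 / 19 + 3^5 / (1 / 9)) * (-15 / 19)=-80214660 / 361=-222201.27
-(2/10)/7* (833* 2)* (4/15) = -952/75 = -12.69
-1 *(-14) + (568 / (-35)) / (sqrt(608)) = 13.34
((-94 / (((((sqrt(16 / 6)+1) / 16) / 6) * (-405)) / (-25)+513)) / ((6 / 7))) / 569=-32015648 / 85243249341+21056 * sqrt(6) / 255729748023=-0.00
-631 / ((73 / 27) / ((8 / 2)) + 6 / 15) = -340740 / 581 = -586.47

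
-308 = -308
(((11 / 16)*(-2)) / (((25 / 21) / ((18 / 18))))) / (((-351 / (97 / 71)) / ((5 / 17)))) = 7469 / 5648760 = 0.00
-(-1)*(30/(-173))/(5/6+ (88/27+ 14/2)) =-0.02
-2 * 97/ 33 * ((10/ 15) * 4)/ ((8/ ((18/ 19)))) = -1.86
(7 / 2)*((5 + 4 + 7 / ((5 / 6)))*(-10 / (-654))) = 203 / 218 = 0.93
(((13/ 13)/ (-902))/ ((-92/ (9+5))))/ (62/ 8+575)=1/ 3454209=0.00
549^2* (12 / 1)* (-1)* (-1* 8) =28934496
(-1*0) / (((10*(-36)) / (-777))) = 0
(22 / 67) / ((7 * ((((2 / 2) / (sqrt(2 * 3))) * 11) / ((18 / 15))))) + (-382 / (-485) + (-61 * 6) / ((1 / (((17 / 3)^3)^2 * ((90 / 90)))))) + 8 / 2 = -1428219393484 / 117855 + 12 * sqrt(6) / 2345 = -12118445.48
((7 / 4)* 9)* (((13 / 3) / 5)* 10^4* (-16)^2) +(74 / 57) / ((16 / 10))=7967232185 / 228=34944000.81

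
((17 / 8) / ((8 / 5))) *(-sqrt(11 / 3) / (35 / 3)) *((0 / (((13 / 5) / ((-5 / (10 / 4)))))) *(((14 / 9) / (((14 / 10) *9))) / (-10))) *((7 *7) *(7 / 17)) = 0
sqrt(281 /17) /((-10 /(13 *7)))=-91 *sqrt(4777) /170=-37.00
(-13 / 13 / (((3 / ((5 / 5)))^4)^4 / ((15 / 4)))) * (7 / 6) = -35 / 344373768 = -0.00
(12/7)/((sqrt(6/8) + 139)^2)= 529968/5972352961 - 26688 * sqrt(3)/41806470727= 0.00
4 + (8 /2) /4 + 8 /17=93 /17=5.47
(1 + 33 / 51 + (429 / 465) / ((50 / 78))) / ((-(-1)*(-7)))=-203309 / 461125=-0.44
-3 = -3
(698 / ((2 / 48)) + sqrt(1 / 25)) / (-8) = -83761 / 40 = -2094.02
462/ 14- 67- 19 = -53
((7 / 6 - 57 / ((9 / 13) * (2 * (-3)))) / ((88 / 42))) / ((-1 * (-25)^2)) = -469 / 41250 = -0.01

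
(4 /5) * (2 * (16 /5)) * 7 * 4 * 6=21504 /25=860.16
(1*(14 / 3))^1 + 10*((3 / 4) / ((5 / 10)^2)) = 104 / 3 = 34.67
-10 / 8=-5 / 4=-1.25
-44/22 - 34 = -36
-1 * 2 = -2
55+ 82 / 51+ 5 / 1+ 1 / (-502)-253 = -4900073 / 25602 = -191.39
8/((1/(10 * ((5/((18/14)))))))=2800/9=311.11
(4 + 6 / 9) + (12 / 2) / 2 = 23 / 3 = 7.67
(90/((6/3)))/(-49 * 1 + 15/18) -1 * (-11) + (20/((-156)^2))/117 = 10.07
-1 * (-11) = 11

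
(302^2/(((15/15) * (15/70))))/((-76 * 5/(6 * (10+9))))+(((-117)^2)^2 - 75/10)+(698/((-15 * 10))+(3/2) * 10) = 28089155737/150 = 187261038.25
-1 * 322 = -322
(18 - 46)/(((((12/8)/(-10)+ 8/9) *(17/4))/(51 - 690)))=1840320/323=5697.59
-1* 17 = -17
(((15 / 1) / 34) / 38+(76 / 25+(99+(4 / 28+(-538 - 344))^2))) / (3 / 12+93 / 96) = 9847864190264 / 15431325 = 638173.60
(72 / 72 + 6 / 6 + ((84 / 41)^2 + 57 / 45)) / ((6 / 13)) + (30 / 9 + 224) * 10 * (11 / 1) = 3785705317 / 151290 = 25022.84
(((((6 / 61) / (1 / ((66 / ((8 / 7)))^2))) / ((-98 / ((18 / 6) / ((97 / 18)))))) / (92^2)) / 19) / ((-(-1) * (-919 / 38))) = 88209 / 184099549888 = 0.00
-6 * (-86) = 516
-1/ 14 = -0.07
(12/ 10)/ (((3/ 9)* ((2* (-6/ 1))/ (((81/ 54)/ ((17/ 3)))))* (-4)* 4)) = 27/ 5440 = 0.00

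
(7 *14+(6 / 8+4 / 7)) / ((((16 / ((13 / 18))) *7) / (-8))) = -4017 / 784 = -5.12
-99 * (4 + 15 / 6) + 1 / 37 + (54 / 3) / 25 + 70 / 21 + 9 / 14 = -12408239 / 19425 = -638.78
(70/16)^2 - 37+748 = 46729/64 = 730.14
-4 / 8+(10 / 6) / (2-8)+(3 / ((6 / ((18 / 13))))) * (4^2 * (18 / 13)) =22145 / 1521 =14.56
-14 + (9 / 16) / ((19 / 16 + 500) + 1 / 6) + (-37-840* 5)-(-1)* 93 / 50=-1022555271 / 240650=-4249.14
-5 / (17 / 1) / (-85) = 1 / 289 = 0.00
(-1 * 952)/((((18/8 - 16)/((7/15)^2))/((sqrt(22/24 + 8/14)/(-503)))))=-13328 * sqrt(105)/3734775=-0.04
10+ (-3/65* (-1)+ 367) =24508/65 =377.05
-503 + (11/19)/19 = -181572/361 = -502.97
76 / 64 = 19 / 16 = 1.19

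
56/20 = 2.80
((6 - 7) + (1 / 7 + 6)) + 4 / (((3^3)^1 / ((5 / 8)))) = 1979 / 378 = 5.24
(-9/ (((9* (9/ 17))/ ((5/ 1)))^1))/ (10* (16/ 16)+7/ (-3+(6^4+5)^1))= -110330/ 116883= -0.94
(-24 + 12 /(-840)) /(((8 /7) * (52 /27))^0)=-1681 /70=-24.01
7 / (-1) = -7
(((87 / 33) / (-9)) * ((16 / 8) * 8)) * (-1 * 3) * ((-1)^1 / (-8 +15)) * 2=-928 / 231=-4.02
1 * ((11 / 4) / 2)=11 / 8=1.38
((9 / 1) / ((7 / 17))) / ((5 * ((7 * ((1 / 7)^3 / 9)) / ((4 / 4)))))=9639 / 5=1927.80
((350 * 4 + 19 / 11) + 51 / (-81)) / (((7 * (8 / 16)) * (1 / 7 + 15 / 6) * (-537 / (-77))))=11651528 / 536463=21.72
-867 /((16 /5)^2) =-21675 /256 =-84.67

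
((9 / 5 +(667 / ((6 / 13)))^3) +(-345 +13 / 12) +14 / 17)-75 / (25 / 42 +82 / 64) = 69878168894834473 / 23151960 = 3018239876.66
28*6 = 168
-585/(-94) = 585/94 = 6.22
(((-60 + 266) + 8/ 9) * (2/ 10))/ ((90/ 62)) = 57722/ 2025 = 28.50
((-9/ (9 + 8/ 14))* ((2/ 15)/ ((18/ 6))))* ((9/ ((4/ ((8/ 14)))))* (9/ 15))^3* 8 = -314928/ 2051875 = -0.15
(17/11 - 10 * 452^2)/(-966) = 1070163/506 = 2114.95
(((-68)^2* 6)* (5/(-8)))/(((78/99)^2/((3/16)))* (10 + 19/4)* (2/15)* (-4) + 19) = 849746700/345193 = 2461.66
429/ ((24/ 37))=5291/ 8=661.38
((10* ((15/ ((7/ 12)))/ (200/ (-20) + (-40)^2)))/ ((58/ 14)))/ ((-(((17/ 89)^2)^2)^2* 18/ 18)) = -236195328342124860/ 10721739186817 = -22029.57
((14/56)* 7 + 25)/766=107/3064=0.03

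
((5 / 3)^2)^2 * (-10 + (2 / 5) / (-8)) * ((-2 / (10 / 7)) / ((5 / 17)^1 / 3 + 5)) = 39865 / 1872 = 21.30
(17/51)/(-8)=-1/24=-0.04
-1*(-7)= 7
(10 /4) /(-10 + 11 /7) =-35 /118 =-0.30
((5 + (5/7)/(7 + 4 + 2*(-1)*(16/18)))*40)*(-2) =-236000/581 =-406.20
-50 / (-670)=5 / 67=0.07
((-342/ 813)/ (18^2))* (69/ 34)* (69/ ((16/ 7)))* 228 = -1336783/ 73712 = -18.14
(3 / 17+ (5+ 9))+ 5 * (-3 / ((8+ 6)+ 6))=913 / 68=13.43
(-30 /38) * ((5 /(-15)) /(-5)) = -1 /19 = -0.05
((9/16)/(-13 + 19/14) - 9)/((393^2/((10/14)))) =-0.00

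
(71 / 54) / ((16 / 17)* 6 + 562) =1207 / 521100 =0.00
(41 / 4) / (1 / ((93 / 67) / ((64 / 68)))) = 64821 / 4288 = 15.12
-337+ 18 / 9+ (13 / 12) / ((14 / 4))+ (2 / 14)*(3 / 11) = -22087 / 66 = -334.65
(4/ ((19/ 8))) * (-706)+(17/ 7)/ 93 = -14707069/ 12369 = -1189.03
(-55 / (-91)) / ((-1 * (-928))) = 55 / 84448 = 0.00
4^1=4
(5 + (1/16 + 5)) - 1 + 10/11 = 1755/176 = 9.97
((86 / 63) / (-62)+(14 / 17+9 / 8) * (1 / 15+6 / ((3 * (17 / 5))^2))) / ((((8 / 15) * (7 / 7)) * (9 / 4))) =84535225 / 460564272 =0.18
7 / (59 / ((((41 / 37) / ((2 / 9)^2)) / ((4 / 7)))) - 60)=-162729 / 1359892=-0.12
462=462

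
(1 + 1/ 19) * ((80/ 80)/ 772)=0.00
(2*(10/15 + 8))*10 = 520/3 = 173.33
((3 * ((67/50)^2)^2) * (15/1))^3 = 5965202081477352858384969/1953125000000000000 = 3054183.47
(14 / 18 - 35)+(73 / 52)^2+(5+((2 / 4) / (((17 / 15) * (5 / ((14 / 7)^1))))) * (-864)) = -74353159 / 413712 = -179.72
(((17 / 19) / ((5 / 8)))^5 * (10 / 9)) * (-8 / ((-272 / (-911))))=-2493239492608 / 13928056875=-179.01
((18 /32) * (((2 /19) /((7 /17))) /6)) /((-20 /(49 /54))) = -119 /109440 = -0.00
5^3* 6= 750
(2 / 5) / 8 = 1 / 20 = 0.05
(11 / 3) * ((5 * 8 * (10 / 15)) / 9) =880 / 81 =10.86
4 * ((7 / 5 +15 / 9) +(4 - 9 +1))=-3.73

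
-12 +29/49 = -559/49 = -11.41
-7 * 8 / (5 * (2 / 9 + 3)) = -504 / 145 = -3.48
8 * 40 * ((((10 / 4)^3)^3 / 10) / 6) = 1953125 / 96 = 20345.05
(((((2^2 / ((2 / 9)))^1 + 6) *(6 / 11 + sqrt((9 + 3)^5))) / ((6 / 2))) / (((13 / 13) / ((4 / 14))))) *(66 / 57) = 192 / 133 + 101376 *sqrt(3) / 133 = 1321.66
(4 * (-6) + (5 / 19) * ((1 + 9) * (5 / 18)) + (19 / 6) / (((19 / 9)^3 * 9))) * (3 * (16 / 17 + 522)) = -671012755 / 18411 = -36446.30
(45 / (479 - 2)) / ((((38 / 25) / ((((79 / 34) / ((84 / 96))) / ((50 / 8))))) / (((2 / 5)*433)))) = 547312 / 119833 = 4.57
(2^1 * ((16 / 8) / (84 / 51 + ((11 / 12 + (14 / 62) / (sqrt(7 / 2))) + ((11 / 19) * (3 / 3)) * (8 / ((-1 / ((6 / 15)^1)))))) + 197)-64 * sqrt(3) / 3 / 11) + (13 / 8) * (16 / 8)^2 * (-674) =-705673324645707 / 177251056921-64 * sqrt(3) / 33-46572465600 * sqrt(14) / 177251056921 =-3985.55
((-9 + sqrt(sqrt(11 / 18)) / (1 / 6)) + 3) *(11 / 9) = -22 / 3 + 11 *11^(1 / 4) *2^(3 / 4) *sqrt(3) / 9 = -0.85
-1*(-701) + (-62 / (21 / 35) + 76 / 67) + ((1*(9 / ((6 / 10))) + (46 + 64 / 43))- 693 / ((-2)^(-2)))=-2110.71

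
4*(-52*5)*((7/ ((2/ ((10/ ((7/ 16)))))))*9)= -748800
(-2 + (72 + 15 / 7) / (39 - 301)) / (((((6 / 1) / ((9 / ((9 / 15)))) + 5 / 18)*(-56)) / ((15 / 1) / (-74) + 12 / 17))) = 119266695 / 3940649776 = 0.03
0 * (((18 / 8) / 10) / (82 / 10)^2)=0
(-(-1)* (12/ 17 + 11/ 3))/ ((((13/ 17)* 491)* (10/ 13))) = 223/ 14730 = 0.02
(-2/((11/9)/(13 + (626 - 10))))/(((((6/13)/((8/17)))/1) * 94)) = -5772/517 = -11.16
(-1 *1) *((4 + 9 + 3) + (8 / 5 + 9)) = -26.60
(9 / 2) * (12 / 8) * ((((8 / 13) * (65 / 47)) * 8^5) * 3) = 26542080 / 47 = 564725.11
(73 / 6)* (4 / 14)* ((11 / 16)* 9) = 2409 / 112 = 21.51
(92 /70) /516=23 /9030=0.00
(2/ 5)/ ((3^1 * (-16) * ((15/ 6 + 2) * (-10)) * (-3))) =-1/ 16200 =-0.00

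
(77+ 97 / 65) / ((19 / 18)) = 74.36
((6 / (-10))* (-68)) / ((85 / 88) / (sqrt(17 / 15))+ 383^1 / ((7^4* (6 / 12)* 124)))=-22517394877824 / 176585243682355+ 99453608957472* sqrt(255) / 35317048736471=44.84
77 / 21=11 / 3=3.67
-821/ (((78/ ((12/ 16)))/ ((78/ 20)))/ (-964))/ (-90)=-197861/ 600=-329.77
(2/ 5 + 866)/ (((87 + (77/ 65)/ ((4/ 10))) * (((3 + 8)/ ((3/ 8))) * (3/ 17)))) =239343/ 128645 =1.86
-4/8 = -1/2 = -0.50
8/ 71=0.11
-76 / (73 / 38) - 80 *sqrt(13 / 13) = -8728 / 73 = -119.56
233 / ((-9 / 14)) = -3262 / 9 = -362.44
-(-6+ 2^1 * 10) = -14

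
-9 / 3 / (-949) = 3 / 949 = 0.00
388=388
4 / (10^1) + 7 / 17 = 69 / 85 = 0.81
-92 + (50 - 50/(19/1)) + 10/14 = -5841/133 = -43.92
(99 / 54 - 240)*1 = -1429 / 6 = -238.17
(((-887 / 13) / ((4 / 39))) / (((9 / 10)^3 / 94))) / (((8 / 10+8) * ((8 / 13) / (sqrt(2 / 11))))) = -338723125 * sqrt(22) / 235224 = -6754.21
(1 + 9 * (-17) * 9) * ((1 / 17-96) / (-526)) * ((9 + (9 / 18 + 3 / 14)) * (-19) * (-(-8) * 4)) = 1482354.86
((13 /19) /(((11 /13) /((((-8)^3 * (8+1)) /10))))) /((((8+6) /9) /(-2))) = 3504384 /7315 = 479.07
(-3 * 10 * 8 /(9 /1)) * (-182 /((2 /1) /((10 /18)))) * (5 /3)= 182000 /81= 2246.91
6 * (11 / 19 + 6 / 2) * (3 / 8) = 153 / 19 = 8.05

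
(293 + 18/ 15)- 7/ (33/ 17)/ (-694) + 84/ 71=2401568867/ 8130210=295.39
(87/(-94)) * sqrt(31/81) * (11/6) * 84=-2233 * sqrt(31)/141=-88.18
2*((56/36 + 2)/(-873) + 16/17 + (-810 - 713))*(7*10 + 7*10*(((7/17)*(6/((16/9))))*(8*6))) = -14427365.59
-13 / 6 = -2.17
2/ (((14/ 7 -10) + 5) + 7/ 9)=-9/ 10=-0.90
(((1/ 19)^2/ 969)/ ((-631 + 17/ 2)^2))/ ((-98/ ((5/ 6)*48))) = -16/ 5313684413205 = -0.00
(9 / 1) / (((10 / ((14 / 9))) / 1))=7 / 5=1.40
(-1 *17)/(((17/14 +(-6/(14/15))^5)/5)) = 2857190/369015433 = 0.01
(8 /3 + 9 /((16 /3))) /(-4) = -209 /192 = -1.09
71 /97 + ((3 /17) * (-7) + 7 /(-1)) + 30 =37097 /1649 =22.50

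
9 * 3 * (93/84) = 837/28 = 29.89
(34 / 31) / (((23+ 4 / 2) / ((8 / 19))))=272 / 14725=0.02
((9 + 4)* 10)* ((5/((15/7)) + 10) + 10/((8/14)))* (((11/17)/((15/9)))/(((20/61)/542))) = 423144007/170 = 2489082.39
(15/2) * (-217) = -1627.50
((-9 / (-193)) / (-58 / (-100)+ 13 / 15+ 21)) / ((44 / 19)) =12825 / 14296282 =0.00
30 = 30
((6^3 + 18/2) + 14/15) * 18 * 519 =10553346/5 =2110669.20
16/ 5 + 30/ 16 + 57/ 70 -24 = -5071/ 280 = -18.11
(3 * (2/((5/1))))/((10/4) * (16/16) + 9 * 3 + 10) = 12/395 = 0.03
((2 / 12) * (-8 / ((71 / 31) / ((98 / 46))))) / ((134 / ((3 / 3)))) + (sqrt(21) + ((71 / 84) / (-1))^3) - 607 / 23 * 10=-17154081684965 / 64848337344 + sqrt(21)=-259.94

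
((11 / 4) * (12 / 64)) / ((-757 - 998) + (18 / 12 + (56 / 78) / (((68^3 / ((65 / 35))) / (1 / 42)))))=-928557 / 3157769114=-0.00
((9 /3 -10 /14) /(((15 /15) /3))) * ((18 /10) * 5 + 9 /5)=2592 /35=74.06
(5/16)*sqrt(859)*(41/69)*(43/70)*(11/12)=19393*sqrt(859)/185472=3.06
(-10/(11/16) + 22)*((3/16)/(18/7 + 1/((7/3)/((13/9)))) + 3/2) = 68511/5896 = 11.62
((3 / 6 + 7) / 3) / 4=5 / 8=0.62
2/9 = 0.22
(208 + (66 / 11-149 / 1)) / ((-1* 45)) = -1.44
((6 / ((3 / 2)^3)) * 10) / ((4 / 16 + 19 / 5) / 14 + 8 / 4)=44800 / 5769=7.77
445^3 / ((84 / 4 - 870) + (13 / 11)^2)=-2132531225 / 20512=-103965.06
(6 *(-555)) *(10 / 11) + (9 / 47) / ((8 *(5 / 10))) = -6260301 / 2068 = -3027.22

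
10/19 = 0.53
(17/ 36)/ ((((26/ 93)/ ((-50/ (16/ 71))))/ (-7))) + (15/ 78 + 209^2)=115576231/ 2496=46304.58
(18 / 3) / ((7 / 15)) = 12.86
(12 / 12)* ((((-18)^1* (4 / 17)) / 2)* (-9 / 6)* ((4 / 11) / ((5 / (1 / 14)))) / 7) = 108 / 45815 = 0.00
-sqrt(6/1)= -sqrt(6)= -2.45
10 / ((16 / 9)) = 45 / 8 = 5.62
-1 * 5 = -5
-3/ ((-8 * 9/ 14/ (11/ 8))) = 77/ 96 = 0.80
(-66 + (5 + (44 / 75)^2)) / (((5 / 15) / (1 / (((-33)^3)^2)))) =-341189 / 2421502441875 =-0.00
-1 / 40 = -0.02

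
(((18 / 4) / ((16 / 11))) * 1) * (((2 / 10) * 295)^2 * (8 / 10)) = 8615.48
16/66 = 8/33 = 0.24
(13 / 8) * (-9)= -117 / 8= -14.62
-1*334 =-334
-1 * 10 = -10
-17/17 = -1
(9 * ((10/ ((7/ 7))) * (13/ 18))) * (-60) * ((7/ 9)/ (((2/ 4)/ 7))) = -127400/ 3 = -42466.67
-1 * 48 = -48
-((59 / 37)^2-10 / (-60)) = -22255 / 8214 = -2.71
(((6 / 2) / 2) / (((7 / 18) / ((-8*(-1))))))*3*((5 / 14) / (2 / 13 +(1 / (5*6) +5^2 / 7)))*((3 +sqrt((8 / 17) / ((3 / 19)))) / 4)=105300*sqrt(1938) / 1221059 +473850 / 71827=10.39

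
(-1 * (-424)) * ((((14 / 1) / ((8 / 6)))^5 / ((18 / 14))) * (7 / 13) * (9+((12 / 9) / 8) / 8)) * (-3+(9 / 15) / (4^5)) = -2612154977375391 / 4259840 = -613204950.74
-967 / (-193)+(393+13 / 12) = 924301 / 2316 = 399.09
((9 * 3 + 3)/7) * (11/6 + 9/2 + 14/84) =195/7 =27.86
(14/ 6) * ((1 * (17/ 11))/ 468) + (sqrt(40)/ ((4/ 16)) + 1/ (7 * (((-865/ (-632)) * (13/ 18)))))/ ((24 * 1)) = 1283657/ 93513420 + sqrt(10)/ 3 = 1.07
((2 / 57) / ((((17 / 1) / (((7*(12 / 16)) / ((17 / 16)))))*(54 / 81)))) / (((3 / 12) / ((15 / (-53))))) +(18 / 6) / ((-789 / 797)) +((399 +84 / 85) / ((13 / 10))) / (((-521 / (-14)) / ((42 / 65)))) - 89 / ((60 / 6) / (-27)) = 16348902146635069 / 67391867254010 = 242.59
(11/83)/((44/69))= 69/332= 0.21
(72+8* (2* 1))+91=179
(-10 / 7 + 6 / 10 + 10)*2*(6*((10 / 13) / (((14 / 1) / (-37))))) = -223.74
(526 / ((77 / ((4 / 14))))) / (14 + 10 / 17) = 4471 / 33418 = 0.13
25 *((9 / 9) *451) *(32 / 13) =360800 / 13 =27753.85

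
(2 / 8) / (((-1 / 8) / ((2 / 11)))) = -4 / 11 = -0.36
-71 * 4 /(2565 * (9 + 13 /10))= -568 /52839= -0.01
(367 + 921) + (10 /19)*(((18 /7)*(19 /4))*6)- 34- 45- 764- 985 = -3510 /7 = -501.43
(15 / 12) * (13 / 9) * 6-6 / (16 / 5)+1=239 / 24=9.96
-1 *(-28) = 28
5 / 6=0.83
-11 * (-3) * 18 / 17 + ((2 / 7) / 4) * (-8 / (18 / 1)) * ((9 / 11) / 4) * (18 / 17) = 45729 / 1309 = 34.93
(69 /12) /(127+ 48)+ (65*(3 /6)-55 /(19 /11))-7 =-83913 /13300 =-6.31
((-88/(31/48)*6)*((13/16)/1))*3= -61776/31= -1992.77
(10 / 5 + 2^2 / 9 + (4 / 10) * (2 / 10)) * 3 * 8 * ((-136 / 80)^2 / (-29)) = -328304 / 54375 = -6.04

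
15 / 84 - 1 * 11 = -303 / 28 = -10.82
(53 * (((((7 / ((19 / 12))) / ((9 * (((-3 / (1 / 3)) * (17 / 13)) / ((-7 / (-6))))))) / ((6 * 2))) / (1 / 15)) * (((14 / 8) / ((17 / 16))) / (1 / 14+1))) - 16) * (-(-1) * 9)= -27966164 / 148257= -188.63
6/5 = 1.20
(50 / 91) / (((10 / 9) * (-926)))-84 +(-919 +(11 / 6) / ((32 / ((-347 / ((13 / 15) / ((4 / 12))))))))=-8175663413 / 8089536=-1010.65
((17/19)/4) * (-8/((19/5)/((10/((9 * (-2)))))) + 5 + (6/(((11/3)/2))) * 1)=301937/142956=2.11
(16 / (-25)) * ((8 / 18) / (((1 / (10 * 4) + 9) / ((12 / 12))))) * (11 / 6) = -2816 / 48735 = -0.06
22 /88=1 /4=0.25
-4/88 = -1/22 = -0.05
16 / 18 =8 / 9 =0.89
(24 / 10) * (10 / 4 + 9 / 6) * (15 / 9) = 16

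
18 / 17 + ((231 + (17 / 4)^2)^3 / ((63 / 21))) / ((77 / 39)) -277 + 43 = 13984227001805 / 5361664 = 2608187.87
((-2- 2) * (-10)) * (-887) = -35480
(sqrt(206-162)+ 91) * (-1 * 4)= -364-8 * sqrt(11)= -390.53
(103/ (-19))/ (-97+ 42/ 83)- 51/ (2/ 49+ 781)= -17698850/ 1941245447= -0.01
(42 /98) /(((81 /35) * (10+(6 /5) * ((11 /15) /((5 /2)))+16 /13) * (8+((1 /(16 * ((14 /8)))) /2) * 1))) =227500 /114089553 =0.00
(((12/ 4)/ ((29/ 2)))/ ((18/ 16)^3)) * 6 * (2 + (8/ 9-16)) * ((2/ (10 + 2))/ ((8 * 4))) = -3776/ 63423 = -0.06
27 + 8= 35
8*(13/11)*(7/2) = 33.09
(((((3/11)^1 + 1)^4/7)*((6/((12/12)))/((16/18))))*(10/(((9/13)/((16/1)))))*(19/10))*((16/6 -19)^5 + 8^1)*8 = -12252887486927360/1185921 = -10331959284.75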